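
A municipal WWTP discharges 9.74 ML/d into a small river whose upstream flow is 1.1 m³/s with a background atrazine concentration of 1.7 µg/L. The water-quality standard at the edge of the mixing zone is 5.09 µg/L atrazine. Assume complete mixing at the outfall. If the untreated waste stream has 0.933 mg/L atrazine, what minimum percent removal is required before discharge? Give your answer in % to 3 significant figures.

9.74 ML/d = 0.1127 m³/s.
1.7 µg/L = 0.0017 mg/L.
5.09 µg/L = 0.00509 mg/L.
Mass balance: 0.00509·1.213 = 0.1127·Cₑ + 1.1·0.0017.
Cₑ = (0.006173 − 0.00187) / 0.1127 = 0.03817 mg/L.
Required removal = 1 − 0.03817/0.933 = 95.91 %.

95.9 %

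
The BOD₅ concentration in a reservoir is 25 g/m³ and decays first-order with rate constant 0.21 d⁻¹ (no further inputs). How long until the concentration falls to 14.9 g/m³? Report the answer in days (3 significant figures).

t = ln(C₀/C)/k = ln(25/14.9)/0.21 = 0.5175/0.21 = 2.464 d.

2.46 d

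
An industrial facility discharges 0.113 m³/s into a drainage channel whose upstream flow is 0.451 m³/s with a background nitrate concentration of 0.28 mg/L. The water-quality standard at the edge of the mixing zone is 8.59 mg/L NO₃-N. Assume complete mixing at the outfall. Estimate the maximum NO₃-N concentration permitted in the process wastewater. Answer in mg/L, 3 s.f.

Mass balance: 8.59·0.564 = 0.113·Cₑ + 0.451·0.28.
Cₑ = (4.845 − 0.1263) / 0.113 = 41.76 mg/L.

41.8 mg/L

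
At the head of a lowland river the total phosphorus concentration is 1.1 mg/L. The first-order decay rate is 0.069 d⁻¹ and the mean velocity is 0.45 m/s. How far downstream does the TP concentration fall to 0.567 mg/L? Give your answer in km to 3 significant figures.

From C = C₀·e^(−kt), t = ln(C₀/C)/k = ln(1.1/0.567)/0.069 = 0.6627/0.069 = 9.604 d.
Distance = v·t = 0.45 m/s × 8.298e+05 s = 3.734e+05 m = 373.4 km.

373 km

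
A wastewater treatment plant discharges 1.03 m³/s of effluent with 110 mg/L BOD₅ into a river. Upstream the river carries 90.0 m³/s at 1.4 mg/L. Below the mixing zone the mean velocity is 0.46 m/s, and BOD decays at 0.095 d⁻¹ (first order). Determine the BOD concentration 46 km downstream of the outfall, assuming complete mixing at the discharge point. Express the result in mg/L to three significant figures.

After complete mixing, C₀ = (1.03·110 + 90·1.4) / 91.03 = 2.629 mg/L.
Travel time t = 4.6e+04 m / 0.46 m/s = 1e+05 s = 1.157 d.
C = 2.629·exp(−0.095·1.157) = 2.629·0.8959 = 2.355 mg/L.

2.36 mg/L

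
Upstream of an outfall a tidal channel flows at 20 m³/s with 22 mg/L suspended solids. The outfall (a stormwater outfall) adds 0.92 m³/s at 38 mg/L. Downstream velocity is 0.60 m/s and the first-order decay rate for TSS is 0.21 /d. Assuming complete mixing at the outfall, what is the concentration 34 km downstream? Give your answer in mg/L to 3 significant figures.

After complete mixing, C₀ = (0.92·38 + 20·22) / 20.92 = 22.7 mg/L.
Travel time t = 3.4e+04 m / 0.60 m/s = 5.667e+04 s = 0.6559 d.
C = 22.7·exp(−0.21·0.6559) = 22.7·0.8713 = 19.78 mg/L.

19.8 mg/L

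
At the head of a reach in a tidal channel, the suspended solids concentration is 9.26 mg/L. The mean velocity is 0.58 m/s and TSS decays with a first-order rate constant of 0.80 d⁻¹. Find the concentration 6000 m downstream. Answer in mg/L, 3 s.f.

Travel time t = 6000 m / 0.58 m/s = 6000/0.58 = 1.034e+04 s = 0.1197 d.
First-order decay: C = 9.26·exp(−0.80·0.1197) = 9.26·0.9087 = 8.414 mg/L.

8.41 mg/L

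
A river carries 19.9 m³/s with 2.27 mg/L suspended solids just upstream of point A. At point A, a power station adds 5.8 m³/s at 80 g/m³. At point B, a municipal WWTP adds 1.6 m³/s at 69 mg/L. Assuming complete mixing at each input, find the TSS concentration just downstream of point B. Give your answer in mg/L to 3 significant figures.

22.7 mg/L

After input A: C = (19.9·2.27 + 5.8·80) / 25.7 = 19.81 mg/L.
After input B: C = (25.7·19.81 + 1.6·69) / 27.3 = 22.69 mg/L.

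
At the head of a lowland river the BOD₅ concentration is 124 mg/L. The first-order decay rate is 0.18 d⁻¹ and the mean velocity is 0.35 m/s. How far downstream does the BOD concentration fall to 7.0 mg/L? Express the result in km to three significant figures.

483 km

From C = C₀·e^(−kt), t = ln(C₀/C)/k = ln(124/7.0)/0.18 = 2.874/0.18 = 15.97 d.
Distance = v·t = 0.35 m/s × 1.38e+06 s = 4.829e+05 m = 482.9 km.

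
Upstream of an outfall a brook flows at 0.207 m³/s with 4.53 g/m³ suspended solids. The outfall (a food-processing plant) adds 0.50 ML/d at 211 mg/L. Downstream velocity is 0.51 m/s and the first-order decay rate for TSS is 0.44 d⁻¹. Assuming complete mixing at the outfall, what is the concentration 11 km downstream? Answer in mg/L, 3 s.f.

9.09 mg/L

0.50 ML/d = 0.005787 m³/s.
After complete mixing, C₀ = (0.005787·211 + 0.207·4.53) / 0.2128 = 10.15 mg/L.
Travel time t = 1.1e+04 m / 0.51 m/s = 2.157e+04 s = 0.2496 d.
C = 10.15·exp(−0.44·0.2496) = 10.15·0.896 = 9.09 mg/L.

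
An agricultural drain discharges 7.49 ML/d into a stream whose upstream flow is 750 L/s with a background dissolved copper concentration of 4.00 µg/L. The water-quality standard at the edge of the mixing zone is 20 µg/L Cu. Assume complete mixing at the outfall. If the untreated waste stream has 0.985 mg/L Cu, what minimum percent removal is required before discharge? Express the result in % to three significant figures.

83.9 %

7.49 ML/d = 0.08669 m³/s.
750 L/s = 0.75 m³/s.
4.00 µg/L = 0.004 mg/L.
20 µg/L = 0.02 mg/L.
Mass balance: 0.02·0.8367 = 0.08669·Cₑ + 0.75·0.004.
Cₑ = (0.01673 − 0.003) / 0.08669 = 0.1584 mg/L.
Required removal = 1 − 0.1584/0.985 = 83.92 %.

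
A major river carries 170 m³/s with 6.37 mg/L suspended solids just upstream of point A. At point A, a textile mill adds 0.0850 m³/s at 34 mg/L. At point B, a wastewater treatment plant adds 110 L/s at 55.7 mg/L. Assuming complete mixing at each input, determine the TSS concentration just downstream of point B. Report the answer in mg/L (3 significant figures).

6.42 mg/L

After input A: C = (170·6.37 + 0.085·34) / 170.1 = 6.384 mg/L.
110 L/s = 0.11 m³/s.
After input B: C = (170.1·6.384 + 0.11·55.7) / 170.2 = 6.416 mg/L.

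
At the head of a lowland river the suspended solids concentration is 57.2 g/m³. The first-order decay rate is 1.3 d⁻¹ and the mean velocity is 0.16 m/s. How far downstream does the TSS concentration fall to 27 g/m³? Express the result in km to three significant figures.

From C = C₀·e^(−kt), t = ln(C₀/C)/k = ln(57.2/27)/1.3 = 0.7507/1.3 = 0.5775 d.
Distance = v·t = 0.16 m/s × 4.989e+04 s = 7983 m = 7.983 km.

7.98 km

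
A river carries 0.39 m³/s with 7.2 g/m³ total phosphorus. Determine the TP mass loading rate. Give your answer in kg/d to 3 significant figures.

Mass flux = Q·C = 0.39 m³/s × 7.2 g/m³ = 2.808 g/s.
= 2.808 g/s × 86.4 = 242.6 kg/d.

243 kg/d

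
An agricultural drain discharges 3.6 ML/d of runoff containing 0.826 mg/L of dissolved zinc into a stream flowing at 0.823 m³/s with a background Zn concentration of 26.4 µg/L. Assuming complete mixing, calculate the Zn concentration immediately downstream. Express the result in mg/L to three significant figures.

3.6 ML/d = 0.04167 m³/s.
26.4 µg/L = 0.0264 mg/L.
By mass balance at complete mixing, C = (0.04167·0.826 + 0.823·0.0264) / (0.04167 + 0.823) = 0.05614/0.8647 = 0.06493 mg/L.

0.0649 mg/L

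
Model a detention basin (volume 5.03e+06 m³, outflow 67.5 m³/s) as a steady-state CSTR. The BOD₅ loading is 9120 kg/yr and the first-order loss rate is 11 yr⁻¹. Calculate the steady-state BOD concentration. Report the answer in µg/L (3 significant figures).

Outflow Q = 67.5 m³/s × 3.156e+07 s/yr = 2.13e+09 m³/yr.
Steady-state CSTR mass balance: W = Q·C + k·V·C, so C = W/(Q + kV).
Q + kV = 2.13e+09 + 11·5.03e+06 = 2.185e+09 m³/yr.
C = 9120/2.185e+09 = 4.173e-06 kg/m³ = 0.004173 mg/L = 4.173 µg/L.

4.17 µg/L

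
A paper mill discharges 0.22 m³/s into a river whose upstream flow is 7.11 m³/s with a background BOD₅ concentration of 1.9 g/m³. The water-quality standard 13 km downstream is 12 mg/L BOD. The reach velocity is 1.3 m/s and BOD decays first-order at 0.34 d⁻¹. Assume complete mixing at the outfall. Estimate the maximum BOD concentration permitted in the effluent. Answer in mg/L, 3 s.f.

354 mg/L

Travel time to the compliance point: t = 1.3e+04/1.3 = 1e+04 s = 0.1157 d; decay factor exp(−0.34·0.1157) = 0.9614.
So the concentration just after mixing may be at most 12/0.9614 = 12.48 mg/L.
Mass balance: 12.48·7.33 = 0.22·Cₑ + 7.11·1.9.
Cₑ = (91.49 − 13.51) / 0.22 = 354.5 mg/L.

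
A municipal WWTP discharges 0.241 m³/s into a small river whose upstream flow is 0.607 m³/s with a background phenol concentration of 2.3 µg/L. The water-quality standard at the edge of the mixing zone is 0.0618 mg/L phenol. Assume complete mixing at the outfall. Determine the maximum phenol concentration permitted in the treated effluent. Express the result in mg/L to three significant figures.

0.212 mg/L

2.3 µg/L = 0.0023 mg/L.
Mass balance: 0.0618·0.848 = 0.241·Cₑ + 0.607·0.0023.
Cₑ = (0.05241 − 0.001396) / 0.241 = 0.2117 mg/L.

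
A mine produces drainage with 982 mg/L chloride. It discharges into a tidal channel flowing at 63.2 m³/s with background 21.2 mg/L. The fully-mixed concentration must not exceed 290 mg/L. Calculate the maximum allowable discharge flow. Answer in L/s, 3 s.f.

24500 L/s

Mass balance at complete mixing: C_std·(Q_w + Q_r) = Q_w·C_e + Q_r·C_b.
Rearranging, Q_w = Q_r·(C_std − C_b)/(C_e − C_std) = 63.2·(290 − 21.2) / (982 − 290) = 24.55 m³/s.
= 2.455e+04 L/s.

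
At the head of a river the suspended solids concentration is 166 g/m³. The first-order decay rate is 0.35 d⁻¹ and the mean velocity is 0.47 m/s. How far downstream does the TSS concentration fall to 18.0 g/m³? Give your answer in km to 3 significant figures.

From C = C₀·e^(−kt), t = ln(C₀/C)/k = ln(166/18.0)/0.35 = 2.222/0.35 = 6.347 d.
Distance = v·t = 0.47 m/s × 5.484e+05 s = 2.578e+05 m = 257.8 km.

258 km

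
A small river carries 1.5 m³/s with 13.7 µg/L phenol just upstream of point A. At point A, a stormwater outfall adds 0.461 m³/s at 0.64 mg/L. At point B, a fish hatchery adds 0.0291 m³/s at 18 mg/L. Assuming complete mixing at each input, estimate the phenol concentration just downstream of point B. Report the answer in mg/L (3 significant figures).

13.7 µg/L = 0.0137 mg/L.
After input A: C = (1.5·0.0137 + 0.461·0.64) / 1.961 = 0.1609 mg/L.
After input B: C = (1.961·0.1609 + 0.0291·18) / 1.99 = 0.4218 mg/L.

0.422 mg/L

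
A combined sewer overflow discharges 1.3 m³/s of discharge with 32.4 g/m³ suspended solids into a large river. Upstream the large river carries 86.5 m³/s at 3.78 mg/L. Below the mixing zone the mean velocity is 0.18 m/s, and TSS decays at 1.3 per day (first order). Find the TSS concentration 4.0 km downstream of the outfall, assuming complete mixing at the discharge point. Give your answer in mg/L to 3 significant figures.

3.01 mg/L

After complete mixing, C₀ = (1.3·32.4 + 86.5·3.78) / 87.8 = 4.204 mg/L.
Travel time t = 4000 m / 0.18 m/s = 2.222e+04 s = 0.2572 d.
C = 4.204·exp(−1.3·0.2572) = 4.204·0.7158 = 3.009 mg/L.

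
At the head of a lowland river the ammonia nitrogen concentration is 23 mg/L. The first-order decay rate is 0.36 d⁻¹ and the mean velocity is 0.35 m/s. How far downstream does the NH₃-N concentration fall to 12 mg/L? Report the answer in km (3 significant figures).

54.6 km

From C = C₀·e^(−kt), t = ln(C₀/C)/k = ln(23/12)/0.36 = 0.6506/0.36 = 1.807 d.
Distance = v·t = 0.35 m/s × 1.561e+05 s = 5.465e+04 m = 54.65 km.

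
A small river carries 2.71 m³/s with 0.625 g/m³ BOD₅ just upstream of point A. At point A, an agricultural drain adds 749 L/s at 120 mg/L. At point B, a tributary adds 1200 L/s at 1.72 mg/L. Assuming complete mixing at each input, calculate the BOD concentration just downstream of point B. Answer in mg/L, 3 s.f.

20.1 mg/L

749 L/s = 0.749 m³/s.
After input A: C = (2.71·0.625 + 0.749·120) / 3.459 = 26.47 mg/L.
1200 L/s = 1.2 m³/s.
After input B: C = (3.459·26.47 + 1.2·1.72) / 4.659 = 20.1 mg/L.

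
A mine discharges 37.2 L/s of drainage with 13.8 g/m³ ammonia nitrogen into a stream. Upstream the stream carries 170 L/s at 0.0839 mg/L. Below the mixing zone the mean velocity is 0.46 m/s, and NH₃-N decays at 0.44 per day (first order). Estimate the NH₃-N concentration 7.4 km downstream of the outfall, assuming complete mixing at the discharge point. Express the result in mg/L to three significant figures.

37.2 L/s = 0.0372 m³/s.
170 L/s = 0.17 m³/s.
After complete mixing, C₀ = (0.0372·13.8 + 0.17·0.0839) / 0.2072 = 2.546 mg/L.
Travel time t = 7400 m / 0.46 m/s = 1.609e+04 s = 0.1862 d.
C = 2.546·exp(−0.44·0.1862) = 2.546·0.9213 = 2.346 mg/L.

2.35 mg/L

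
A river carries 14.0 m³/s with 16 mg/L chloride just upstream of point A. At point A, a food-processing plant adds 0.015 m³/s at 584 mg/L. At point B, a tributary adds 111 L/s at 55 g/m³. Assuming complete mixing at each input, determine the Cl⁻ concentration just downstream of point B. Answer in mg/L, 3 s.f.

16.9 mg/L

After input A: C = (14·16 + 0.015·584) / 14.02 = 16.61 mg/L.
111 L/s = 0.111 m³/s.
After input B: C = (14.02·16.61 + 0.111·55) / 14.13 = 16.91 mg/L.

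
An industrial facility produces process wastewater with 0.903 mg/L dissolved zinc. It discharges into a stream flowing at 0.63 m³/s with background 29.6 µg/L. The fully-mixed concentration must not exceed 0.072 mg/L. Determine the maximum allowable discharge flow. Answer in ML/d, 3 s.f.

2.78 ML/d

29.6 µg/L = 0.0296 mg/L.
Mass balance at complete mixing: C_std·(Q_w + Q_r) = Q_w·C_e + Q_r·C_b.
Rearranging, Q_w = Q_r·(C_std − C_b)/(C_e − C_std) = 0.63·(0.072 − 0.0296) / (0.903 − 0.072) = 0.03214 m³/s.
= 2.777 ML/d.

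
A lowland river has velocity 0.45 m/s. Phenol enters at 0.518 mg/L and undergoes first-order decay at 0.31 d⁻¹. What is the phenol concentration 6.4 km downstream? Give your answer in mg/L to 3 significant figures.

Travel time t = 6.4 km / 0.45 m/s = 6400/0.45 = 1.422e+04 s = 0.1646 d.
First-order decay: C = 0.518·exp(−0.31·0.1646) = 0.518·0.9503 = 0.4922 mg/L.

0.492 mg/L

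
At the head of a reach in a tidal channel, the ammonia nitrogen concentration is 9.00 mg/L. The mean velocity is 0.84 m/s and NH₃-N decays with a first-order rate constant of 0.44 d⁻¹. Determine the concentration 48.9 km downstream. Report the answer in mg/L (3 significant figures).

6.69 mg/L

Travel time t = 48.9 km / 0.84 m/s = 4.89e+04/0.84 = 5.821e+04 s = 0.6738 d.
First-order decay: C = 9.00·exp(−0.44·0.6738) = 9.00·0.7434 = 6.691 mg/L.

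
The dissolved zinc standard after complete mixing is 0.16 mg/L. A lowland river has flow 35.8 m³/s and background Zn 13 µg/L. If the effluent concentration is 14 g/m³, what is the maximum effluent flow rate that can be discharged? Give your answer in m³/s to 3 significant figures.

0.380 m³/s

13 µg/L = 0.013 mg/L.
Mass balance at complete mixing: C_std·(Q_w + Q_r) = Q_w·C_e + Q_r·C_b.
Rearranging, Q_w = Q_r·(C_std − C_b)/(C_e − C_std) = 35.8·(0.16 − 0.013) / (14 − 0.16) = 0.3802 m³/s.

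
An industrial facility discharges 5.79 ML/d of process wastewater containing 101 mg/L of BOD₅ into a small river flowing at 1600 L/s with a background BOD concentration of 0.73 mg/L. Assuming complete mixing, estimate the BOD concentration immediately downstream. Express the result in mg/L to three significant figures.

4.76 mg/L

5.79 ML/d = 0.06701 m³/s.
1600 L/s = 1.6 m³/s.
Flow-weighted mixing gives C = (0.06701·101 + 1.6·0.73) / (0.06701 + 1.6) = 7.936/1.667 = 4.761 mg/L.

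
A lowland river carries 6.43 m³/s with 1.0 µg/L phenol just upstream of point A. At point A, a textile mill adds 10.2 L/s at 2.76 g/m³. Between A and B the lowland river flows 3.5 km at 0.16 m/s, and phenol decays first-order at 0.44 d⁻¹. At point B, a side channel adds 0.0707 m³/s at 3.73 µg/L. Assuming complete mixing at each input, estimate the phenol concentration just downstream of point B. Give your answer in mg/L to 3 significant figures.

1.0 µg/L = 0.001 mg/L.
10.2 L/s = 0.0102 m³/s.
After input A: C = (6.43·0.001 + 0.0102·2.76) / 6.44 = 0.00537 mg/L.
Over the 3.5 km reach to input B (t = 2.188e+04 s = 0.2532 d), decay gives C = 0.00537·exp(−0.44·0.2532) = 0.004804 mg/L.
3.73 µg/L = 0.00373 mg/L.
After input B: C = (6.44·0.004804 + 0.0707·0.00373) / 6.511 = 0.004792 mg/L.

0.00479 mg/L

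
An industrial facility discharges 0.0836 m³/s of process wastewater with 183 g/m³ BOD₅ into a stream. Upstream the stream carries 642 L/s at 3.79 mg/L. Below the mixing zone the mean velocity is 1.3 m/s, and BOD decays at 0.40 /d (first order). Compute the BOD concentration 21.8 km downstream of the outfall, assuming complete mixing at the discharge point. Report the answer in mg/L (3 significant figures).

22.6 mg/L

642 L/s = 0.642 m³/s.
After complete mixing, C₀ = (0.0836·183 + 0.642·3.79) / 0.7256 = 24.44 mg/L.
Travel time t = 2.18e+04 m / 1.3 m/s = 1.677e+04 s = 0.1941 d.
C = 24.44·exp(−0.40·0.1941) = 24.44·0.9253 = 22.61 mg/L.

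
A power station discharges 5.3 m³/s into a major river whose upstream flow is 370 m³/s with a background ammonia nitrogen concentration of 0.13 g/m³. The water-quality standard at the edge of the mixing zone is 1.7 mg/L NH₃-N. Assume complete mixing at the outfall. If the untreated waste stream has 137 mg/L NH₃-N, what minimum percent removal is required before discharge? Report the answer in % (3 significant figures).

Mass balance: 1.7·375.3 = 5.3·Cₑ + 370·0.13.
Cₑ = (638 − 48.1) / 5.3 = 111.3 mg/L.
Required removal = 1 − 111.3/137 = 18.76 %.

18.8 %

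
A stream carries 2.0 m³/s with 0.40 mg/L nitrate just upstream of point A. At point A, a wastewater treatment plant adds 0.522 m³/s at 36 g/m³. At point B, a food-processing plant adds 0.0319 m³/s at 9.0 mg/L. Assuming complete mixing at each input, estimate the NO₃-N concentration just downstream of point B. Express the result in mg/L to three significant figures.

7.78 mg/L

After input A: C = (2·0.4 + 0.522·36) / 2.522 = 7.768 mg/L.
After input B: C = (2.522·7.768 + 0.0319·9) / 2.554 = 7.784 mg/L.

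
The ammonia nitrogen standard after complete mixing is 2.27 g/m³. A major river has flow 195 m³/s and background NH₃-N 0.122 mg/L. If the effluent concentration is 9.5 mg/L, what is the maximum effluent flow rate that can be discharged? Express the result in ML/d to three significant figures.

Mass balance at complete mixing: C_std·(Q_w + Q_r) = Q_w·C_e + Q_r·C_b.
Rearranging, Q_w = Q_r·(C_std − C_b)/(C_e − C_std) = 195·(2.27 − 0.122) / (9.5 − 2.27) = 57.93 m³/s.
= 5005 ML/d.

5010 ML/d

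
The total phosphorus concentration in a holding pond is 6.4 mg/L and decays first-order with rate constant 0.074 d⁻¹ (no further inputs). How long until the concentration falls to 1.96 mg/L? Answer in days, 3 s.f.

16.0 d

t = ln(C₀/C)/k = ln(6.4/1.96)/0.074 = 1.183/0.074 = 15.99 d.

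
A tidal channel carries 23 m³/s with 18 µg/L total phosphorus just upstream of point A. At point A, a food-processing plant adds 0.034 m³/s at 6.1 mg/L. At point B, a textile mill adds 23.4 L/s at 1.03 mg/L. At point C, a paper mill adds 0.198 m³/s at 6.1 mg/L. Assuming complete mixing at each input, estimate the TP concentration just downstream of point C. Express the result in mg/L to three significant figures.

18 µg/L = 0.018 mg/L.
After input A: C = (23·0.018 + 0.034·6.1) / 23.03 = 0.02698 mg/L.
23.4 L/s = 0.0234 m³/s.
After input B: C = (23.03·0.02698 + 0.0234·1.03) / 23.06 = 0.028 mg/L.
After input C: C = (23.06·0.028 + 0.198·6.1) / 23.26 = 0.07969 mg/L.

0.0797 mg/L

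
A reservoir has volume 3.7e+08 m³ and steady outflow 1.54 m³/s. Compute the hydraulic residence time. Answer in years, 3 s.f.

7.61 yr

Q = 1.54 m³/s × 3.156e+07 s/yr = 4.86e+07 m³/yr.
Hydraulic residence time τ = V/Q = 3.7e+08/4.86e+07 = 7.613 yr.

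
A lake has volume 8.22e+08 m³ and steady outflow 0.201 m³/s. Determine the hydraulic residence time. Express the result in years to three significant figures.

Q = 0.201 m³/s × 3.156e+07 s/yr = 6.343e+06 m³/yr.
Hydraulic residence time τ = V/Q = 8.22e+08/6.343e+06 = 129.6 yr.

130 yr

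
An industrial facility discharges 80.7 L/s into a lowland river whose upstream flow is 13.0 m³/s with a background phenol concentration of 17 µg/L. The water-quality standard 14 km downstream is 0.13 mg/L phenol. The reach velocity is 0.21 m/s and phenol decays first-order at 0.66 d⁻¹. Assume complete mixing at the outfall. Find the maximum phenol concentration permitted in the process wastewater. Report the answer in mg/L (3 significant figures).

32.3 mg/L

80.7 L/s = 0.0807 m³/s.
17 µg/L = 0.017 mg/L.
Travel time to the compliance point: t = 1.4e+04/0.21 = 6.667e+04 s = 0.7716 d; decay factor exp(−0.66·0.7716) = 0.6009.
So the concentration just after mixing may be at most 0.13/0.6009 = 0.2163 mg/L.
Mass balance: 0.2163·13.08 = 0.0807·Cₑ + 13·0.017.
Cₑ = (2.83 − 0.221) / 0.0807 = 32.33 mg/L.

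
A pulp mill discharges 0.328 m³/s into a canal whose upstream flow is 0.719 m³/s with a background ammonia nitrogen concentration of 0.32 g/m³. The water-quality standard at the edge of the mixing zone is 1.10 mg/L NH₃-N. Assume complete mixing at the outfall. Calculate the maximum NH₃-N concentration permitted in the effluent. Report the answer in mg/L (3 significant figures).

Mass balance: 1.1·1.047 = 0.328·Cₑ + 0.719·0.32.
Cₑ = (1.152 − 0.2301) / 0.328 = 2.81 mg/L.

2.81 mg/L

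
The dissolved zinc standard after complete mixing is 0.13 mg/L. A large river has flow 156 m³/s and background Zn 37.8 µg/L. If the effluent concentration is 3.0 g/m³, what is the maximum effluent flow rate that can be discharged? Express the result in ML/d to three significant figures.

433 ML/d

37.8 µg/L = 0.0378 mg/L.
Mass balance at complete mixing: C_std·(Q_w + Q_r) = Q_w·C_e + Q_r·C_b.
Rearranging, Q_w = Q_r·(C_std − C_b)/(C_e − C_std) = 156·(0.13 − 0.0378) / (3 − 0.13) = 5.012 m³/s.
= 433 ML/d.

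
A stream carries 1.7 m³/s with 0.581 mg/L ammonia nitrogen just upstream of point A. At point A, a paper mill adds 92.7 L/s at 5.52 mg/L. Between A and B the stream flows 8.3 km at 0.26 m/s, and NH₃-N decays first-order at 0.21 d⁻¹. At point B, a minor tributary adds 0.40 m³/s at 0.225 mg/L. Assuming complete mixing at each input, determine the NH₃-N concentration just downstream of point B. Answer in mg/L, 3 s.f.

0.674 mg/L

92.7 L/s = 0.0927 m³/s.
After input A: C = (1.7·0.581 + 0.0927·5.52) / 1.793 = 0.8364 mg/L.
Over the 8.3 km reach to input B (t = 3.192e+04 s = 0.3695 d), decay gives C = 0.8364·exp(−0.21·0.3695) = 0.774 mg/L.
After input B: C = (1.793·0.774 + 0.4·0.225) / 2.193 = 0.6738 mg/L.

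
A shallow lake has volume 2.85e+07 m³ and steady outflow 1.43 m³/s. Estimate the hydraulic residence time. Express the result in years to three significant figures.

Q = 1.43 m³/s × 3.156e+07 s/yr = 4.513e+07 m³/yr.
Hydraulic residence time τ = V/Q = 2.85e+07/4.513e+07 = 0.6315 yr.

0.632 yr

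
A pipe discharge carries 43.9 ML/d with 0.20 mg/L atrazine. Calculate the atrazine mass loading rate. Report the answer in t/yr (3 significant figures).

43.9 ML/d = 0.5081 m³/s.
Mass flux = Q·C = 0.5081 m³/s × 0.2 g/m³ = 0.1016 g/s.
= 0.1016 g/s × 31.56 = 3.207 t/yr.

3.21 t/yr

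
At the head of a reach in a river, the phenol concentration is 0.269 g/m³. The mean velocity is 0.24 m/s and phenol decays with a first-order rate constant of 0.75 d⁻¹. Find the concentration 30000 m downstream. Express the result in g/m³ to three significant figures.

Travel time t = 30000 m / 0.24 m/s = 3e+04/0.24 = 1.25e+05 s = 1.447 d.
First-order decay: C = 0.269·exp(−0.75·1.447) = 0.269·0.3379 = 0.09089 g/m³.

0.0909 g/m³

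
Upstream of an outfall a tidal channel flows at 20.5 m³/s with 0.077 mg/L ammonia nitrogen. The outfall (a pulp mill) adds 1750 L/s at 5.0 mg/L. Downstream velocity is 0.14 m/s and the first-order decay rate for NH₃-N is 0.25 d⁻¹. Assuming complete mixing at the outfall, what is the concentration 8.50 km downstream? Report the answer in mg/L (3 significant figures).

1750 L/s = 1.75 m³/s.
After complete mixing, C₀ = (1.75·5 + 20.5·0.077) / 22.25 = 0.4642 mg/L.
Travel time t = 8500 m / 0.14 m/s = 6.071e+04 s = 0.7027 d.
C = 0.4642·exp(−0.25·0.7027) = 0.4642·0.8389 = 0.3894 mg/L.

0.389 mg/L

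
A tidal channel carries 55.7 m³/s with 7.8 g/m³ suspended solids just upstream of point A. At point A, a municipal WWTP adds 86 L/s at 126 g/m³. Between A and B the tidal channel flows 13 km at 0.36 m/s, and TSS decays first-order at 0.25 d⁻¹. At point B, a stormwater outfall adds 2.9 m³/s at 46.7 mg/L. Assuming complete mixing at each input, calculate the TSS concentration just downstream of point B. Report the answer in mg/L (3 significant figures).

86 L/s = 0.086 m³/s.
After input A: C = (55.7·7.8 + 0.086·126) / 55.79 = 7.982 mg/L.
Over the 13 km reach to input B (t = 3.611e+04 s = 0.418 d), decay gives C = 7.982·exp(−0.25·0.418) = 7.19 mg/L.
After input B: C = (55.79·7.19 + 2.9·46.7) / 58.69 = 9.143 mg/L.

9.14 mg/L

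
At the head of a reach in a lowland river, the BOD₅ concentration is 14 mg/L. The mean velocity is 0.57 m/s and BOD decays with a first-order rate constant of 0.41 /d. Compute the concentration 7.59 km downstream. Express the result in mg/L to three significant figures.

Travel time t = 7.59 km / 0.57 m/s = 7590/0.57 = 1.332e+04 s = 0.1541 d.
First-order decay: C = 14·exp(−0.41·0.1541) = 14·0.9388 = 13.14 mg/L.

13.1 mg/L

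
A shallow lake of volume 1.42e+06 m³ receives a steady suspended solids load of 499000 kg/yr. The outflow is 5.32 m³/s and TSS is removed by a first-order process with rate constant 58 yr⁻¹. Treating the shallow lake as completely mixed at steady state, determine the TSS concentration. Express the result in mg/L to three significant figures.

1.99 mg/L

Outflow Q = 5.32 m³/s × 3.156e+07 s/yr = 1.679e+08 m³/yr.
Steady-state CSTR mass balance: W = Q·C + k·V·C, so C = W/(Q + kV).
Q + kV = 1.679e+08 + 58·1.42e+06 = 2.502e+08 m³/yr.
C = 499000/2.502e+08 = 0.001994 kg/m³ = 1.994 mg/L.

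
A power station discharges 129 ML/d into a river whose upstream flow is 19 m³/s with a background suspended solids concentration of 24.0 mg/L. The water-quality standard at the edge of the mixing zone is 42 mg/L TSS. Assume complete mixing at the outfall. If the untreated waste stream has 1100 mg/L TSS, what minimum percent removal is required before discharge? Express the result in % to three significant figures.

75.4 %

129 ML/d = 1.493 m³/s.
Mass balance: 42·20.49 = 1.493·Cₑ + 19·24.
Cₑ = (860.7 − 456) / 1.493 = 271.1 mg/L.
Required removal = 1 − 271.1/1100 = 75.36 %.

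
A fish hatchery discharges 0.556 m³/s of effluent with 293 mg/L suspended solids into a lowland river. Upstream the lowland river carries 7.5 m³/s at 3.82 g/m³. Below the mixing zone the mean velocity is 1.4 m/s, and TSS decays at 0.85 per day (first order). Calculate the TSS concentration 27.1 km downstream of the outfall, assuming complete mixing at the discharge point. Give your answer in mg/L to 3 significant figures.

After complete mixing, C₀ = (0.556·293 + 7.5·3.82) / 8.056 = 23.78 mg/L.
Travel time t = 2.71e+04 m / 1.4 m/s = 1.936e+04 s = 0.224 d.
C = 23.78·exp(−0.85·0.224) = 23.78·0.8266 = 19.66 mg/L.

19.7 mg/L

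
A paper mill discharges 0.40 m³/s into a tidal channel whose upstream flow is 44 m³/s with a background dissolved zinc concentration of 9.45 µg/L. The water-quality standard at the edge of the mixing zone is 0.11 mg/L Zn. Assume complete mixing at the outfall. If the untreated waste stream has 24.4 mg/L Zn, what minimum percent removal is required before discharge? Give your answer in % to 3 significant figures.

54.2 %

9.45 µg/L = 0.00945 mg/L.
Mass balance: 0.11·44.4 = 0.4·Cₑ + 44·0.00945.
Cₑ = (4.884 − 0.4158) / 0.4 = 11.17 mg/L.
Required removal = 1 − 11.17/24.4 = 54.22 %.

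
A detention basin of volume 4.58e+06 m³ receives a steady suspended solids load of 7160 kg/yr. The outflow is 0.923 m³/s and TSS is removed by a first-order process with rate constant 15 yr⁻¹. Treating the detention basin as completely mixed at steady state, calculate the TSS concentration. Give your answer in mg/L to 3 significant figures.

0.0732 mg/L

Outflow Q = 0.923 m³/s × 3.156e+07 s/yr = 2.913e+07 m³/yr.
Steady-state CSTR mass balance: W = Q·C + k·V·C, so C = W/(Q + kV).
Q + kV = 2.913e+07 + 15·4.58e+06 = 9.783e+07 m³/yr.
C = 7160/9.783e+07 = 7.319e-05 kg/m³ = 0.07319 mg/L.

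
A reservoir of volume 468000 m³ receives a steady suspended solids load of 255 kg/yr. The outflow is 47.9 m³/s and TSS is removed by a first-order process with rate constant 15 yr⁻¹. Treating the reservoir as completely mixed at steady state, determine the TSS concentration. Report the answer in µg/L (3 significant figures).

0.168 µg/L

Outflow Q = 47.9 m³/s × 3.156e+07 s/yr = 1.512e+09 m³/yr.
Steady-state CSTR mass balance: W = Q·C + k·V·C, so C = W/(Q + kV).
Q + kV = 1.512e+09 + 15·468000 = 1.519e+09 m³/yr.
C = 255/1.519e+09 = 1.679e-07 kg/m³ = 0.0001679 mg/L = 0.1679 µg/L.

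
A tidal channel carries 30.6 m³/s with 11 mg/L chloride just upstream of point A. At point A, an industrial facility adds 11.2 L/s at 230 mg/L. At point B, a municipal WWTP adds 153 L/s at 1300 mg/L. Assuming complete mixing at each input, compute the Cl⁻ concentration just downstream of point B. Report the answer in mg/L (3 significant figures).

11.2 L/s = 0.0112 m³/s.
After input A: C = (30.6·11 + 0.0112·230) / 30.61 = 11.08 mg/L.
153 L/s = 0.153 m³/s.
After input B: C = (30.61·11.08 + 0.153·1300) / 30.76 = 17.49 mg/L.

17.5 mg/L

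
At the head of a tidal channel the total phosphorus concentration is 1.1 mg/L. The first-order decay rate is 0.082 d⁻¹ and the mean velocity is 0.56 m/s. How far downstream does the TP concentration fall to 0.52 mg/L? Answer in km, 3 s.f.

442 km

From C = C₀·e^(−kt), t = ln(C₀/C)/k = ln(1.1/0.52)/0.082 = 0.7492/0.082 = 9.137 d.
Distance = v·t = 0.56 m/s × 7.894e+05 s = 4.421e+05 m = 442.1 km.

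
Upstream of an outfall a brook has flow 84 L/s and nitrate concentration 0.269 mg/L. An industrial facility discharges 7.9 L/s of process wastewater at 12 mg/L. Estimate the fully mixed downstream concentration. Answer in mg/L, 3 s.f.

1.28 mg/L

7.9 L/s = 0.0079 m³/s.
84 L/s = 0.084 m³/s.
Flow-weighted mixing gives C = (0.0079·12 + 0.084·0.269) / (0.0079 + 0.084) = 0.1174/0.0919 = 1.277 mg/L.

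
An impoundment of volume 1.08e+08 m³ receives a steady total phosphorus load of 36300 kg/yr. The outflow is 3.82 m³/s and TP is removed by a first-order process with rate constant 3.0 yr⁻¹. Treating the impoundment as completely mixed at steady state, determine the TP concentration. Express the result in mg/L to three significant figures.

Outflow Q = 3.82 m³/s × 3.156e+07 s/yr = 1.206e+08 m³/yr.
Steady-state CSTR mass balance: W = Q·C + k·V·C, so C = W/(Q + kV).
Q + kV = 1.206e+08 + 3.0·1.08e+08 = 4.446e+08 m³/yr.
C = 36300/4.446e+08 = 8.166e-05 kg/m³ = 0.08166 mg/L.

0.0817 mg/L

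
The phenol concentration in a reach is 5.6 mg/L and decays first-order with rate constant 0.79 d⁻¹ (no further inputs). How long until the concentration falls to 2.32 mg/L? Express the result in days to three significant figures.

1.12 d

t = ln(C₀/C)/k = ln(5.6/2.32)/0.79 = 0.8812/0.79 = 1.115 d.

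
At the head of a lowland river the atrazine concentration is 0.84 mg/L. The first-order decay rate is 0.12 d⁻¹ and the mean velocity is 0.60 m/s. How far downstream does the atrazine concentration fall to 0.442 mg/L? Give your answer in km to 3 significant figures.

277 km

From C = C₀·e^(−kt), t = ln(C₀/C)/k = ln(0.84/0.442)/0.12 = 0.6421/0.12 = 5.351 d.
Distance = v·t = 0.60 m/s × 4.623e+05 s = 2.774e+05 m = 277.4 km.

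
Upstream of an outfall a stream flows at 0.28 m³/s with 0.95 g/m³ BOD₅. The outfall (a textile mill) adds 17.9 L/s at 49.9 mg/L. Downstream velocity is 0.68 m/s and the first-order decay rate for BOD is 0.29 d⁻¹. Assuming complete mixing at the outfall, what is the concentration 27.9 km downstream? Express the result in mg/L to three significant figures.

3.39 mg/L

17.9 L/s = 0.0179 m³/s.
After complete mixing, C₀ = (0.0179·49.9 + 0.28·0.95) / 0.2979 = 3.891 mg/L.
Travel time t = 2.79e+04 m / 0.68 m/s = 4.103e+04 s = 0.4749 d.
C = 3.891·exp(−0.29·0.4749) = 3.891·0.8713 = 3.391 mg/L.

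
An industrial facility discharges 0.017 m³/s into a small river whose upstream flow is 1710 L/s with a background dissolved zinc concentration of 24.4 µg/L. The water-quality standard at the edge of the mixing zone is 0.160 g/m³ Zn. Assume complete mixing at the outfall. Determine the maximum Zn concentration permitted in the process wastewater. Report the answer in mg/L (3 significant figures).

13.8 mg/L

1710 L/s = 1.71 m³/s.
24.4 µg/L = 0.0244 mg/L.
Mass balance: 0.16·1.727 = 0.017·Cₑ + 1.71·0.0244.
Cₑ = (0.2763 − 0.04172) / 0.017 = 13.8 mg/L.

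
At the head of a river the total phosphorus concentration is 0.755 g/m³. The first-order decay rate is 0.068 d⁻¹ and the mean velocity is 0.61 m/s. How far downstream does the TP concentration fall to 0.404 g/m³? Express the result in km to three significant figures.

From C = C₀·e^(−kt), t = ln(C₀/C)/k = ln(0.755/0.404)/0.068 = 0.6253/0.068 = 9.196 d.
Distance = v·t = 0.61 m/s × 7.945e+05 s = 4.846e+05 m = 484.6 km.

485 km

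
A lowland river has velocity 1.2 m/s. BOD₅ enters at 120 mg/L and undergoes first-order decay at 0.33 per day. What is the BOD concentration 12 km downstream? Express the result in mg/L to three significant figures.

116 mg/L

Travel time t = 12 km / 1.2 m/s = 1.2e+04/1.2 = 1e+04 s = 0.1157 d.
First-order decay: C = 120·exp(−0.33·0.1157) = 120·0.9625 = 115.5 mg/L.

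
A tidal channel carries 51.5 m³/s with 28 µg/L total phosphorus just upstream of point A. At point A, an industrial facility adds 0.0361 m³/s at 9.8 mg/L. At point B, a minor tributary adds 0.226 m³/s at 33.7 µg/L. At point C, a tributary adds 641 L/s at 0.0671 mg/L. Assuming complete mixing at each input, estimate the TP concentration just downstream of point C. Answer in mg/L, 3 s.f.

28 µg/L = 0.028 mg/L.
After input A: C = (51.5·0.028 + 0.0361·9.8) / 51.54 = 0.03485 mg/L.
33.7 µg/L = 0.0337 mg/L.
After input B: C = (51.54·0.03485 + 0.226·0.0337) / 51.76 = 0.03484 mg/L.
641 L/s = 0.641 m³/s.
After input C: C = (51.76·0.03484 + 0.641·0.0671) / 52.4 = 0.03523 mg/L.

0.0352 mg/L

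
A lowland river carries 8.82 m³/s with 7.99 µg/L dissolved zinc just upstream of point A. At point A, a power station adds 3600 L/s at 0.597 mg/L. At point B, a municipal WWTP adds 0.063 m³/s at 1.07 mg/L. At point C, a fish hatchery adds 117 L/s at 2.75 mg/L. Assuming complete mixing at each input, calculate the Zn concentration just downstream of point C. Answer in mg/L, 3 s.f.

0.207 mg/L

7.99 µg/L = 0.00799 mg/L.
3600 L/s = 3.6 m³/s.
After input A: C = (8.82·0.00799 + 3.6·0.597) / 12.42 = 0.1787 mg/L.
After input B: C = (12.42·0.1787 + 0.063·1.07) / 12.48 = 0.1832 mg/L.
117 L/s = 0.117 m³/s.
After input C: C = (12.48·0.1832 + 0.117·2.75) / 12.6 = 0.2071 mg/L.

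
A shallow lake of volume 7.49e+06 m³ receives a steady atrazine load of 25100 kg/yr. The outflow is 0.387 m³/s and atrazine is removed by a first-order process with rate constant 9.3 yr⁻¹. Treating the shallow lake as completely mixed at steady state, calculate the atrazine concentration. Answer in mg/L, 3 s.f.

Outflow Q = 0.387 m³/s × 3.156e+07 s/yr = 1.221e+07 m³/yr.
Steady-state CSTR mass balance: W = Q·C + k·V·C, so C = W/(Q + kV).
Q + kV = 1.221e+07 + 9.3·7.49e+06 = 8.187e+07 m³/yr.
C = 25100/8.187e+07 = 0.0003066 kg/m³ = 0.3066 mg/L.

0.307 mg/L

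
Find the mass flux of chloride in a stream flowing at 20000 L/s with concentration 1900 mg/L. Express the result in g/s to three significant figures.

38000 g/s

20000 L/s = 20 m³/s.
Mass flux = Q·C = 20 m³/s × 1900 g/m³ = 3.8e+04 g/s.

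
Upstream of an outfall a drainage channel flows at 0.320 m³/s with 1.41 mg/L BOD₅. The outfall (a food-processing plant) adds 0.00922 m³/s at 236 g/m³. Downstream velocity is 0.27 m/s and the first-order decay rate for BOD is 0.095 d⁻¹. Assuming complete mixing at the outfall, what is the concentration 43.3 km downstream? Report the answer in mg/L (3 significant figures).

6.69 mg/L

After complete mixing, C₀ = (0.00922·236 + 0.32·1.41) / 0.3292 = 7.98 mg/L.
Travel time t = 4.33e+04 m / 0.27 m/s = 1.604e+05 s = 1.856 d.
C = 7.98·exp(−0.095·1.856) = 7.98·0.8383 = 6.69 mg/L.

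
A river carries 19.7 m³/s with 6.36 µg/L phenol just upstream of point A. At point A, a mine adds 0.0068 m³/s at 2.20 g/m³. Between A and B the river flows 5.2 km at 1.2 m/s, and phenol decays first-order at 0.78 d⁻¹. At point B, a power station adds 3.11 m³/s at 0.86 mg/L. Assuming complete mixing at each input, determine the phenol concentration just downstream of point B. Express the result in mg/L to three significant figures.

6.36 µg/L = 0.00636 mg/L.
After input A: C = (19.7·0.00636 + 0.0068·2.2) / 19.71 = 0.007117 mg/L.
Over the 5.2 km reach to input B (t = 4333 s = 0.05015 d), decay gives C = 0.007117·exp(−0.78·0.05015) = 0.006844 mg/L.
After input B: C = (19.71·0.006844 + 3.11·0.86) / 22.82 = 0.1231 mg/L.

0.123 mg/L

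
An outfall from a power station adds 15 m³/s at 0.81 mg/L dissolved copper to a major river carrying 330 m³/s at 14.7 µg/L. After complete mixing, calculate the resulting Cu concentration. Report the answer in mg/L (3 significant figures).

0.0493 mg/L

14.7 µg/L = 0.0147 mg/L.
Flow-weighted mixing gives C = (15·0.81 + 330·0.0147) / (15 + 330) = 17/345 = 0.04928 mg/L.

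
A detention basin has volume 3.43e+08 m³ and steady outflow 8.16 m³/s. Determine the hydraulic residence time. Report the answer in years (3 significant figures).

1.33 yr

Q = 8.16 m³/s × 3.156e+07 s/yr = 2.575e+08 m³/yr.
Hydraulic residence time τ = V/Q = 3.43e+08/2.575e+08 = 1.332 yr.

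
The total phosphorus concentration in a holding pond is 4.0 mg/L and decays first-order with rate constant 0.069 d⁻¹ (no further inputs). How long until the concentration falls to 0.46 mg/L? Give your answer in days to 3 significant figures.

t = ln(C₀/C)/k = ln(4.0/0.46)/0.069 = 2.163/0.069 = 31.35 d.

31.3 d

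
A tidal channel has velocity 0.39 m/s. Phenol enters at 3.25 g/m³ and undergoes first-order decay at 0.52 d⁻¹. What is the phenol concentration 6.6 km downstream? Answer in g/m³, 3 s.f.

Travel time t = 6.6 km / 0.39 m/s = 6600/0.39 = 1.692e+04 s = 0.1959 d.
First-order decay: C = 3.25·exp(−0.52·0.1959) = 3.25·0.9032 = 2.935 g/m³.

2.94 g/m³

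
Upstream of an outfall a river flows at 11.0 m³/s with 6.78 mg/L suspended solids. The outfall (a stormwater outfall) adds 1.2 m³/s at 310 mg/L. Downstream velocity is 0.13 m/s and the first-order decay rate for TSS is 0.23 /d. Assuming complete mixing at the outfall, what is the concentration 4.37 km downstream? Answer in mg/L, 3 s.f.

After complete mixing, C₀ = (1.2·310 + 11·6.78) / 12.2 = 36.6 mg/L.
Travel time t = 4370 m / 0.13 m/s = 3.362e+04 s = 0.3891 d.
C = 36.6·exp(−0.23·0.3891) = 36.6·0.9144 = 33.47 mg/L.

33.5 mg/L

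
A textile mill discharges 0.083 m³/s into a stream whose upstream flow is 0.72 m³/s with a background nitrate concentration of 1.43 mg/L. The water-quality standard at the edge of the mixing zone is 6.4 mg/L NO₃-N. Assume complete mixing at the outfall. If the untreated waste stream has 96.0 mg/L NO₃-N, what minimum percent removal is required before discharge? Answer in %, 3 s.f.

Mass balance: 6.4·0.803 = 0.083·Cₑ + 0.72·1.43.
Cₑ = (5.139 − 1.03) / 0.083 = 49.51 mg/L.
Required removal = 1 − 49.51/96.0 = 48.42 %.

48.4 %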